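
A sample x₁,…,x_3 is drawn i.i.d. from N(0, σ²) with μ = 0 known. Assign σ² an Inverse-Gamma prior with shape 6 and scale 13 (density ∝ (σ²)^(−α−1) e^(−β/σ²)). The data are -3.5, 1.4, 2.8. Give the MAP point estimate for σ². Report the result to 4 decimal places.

σ̂²_MAP = 2.8265

Sum of squared deviations about the known mean: SS = (-3.5−0)² + (1.4−0)² + (2.8−0)² = 22.05.
The Normal likelihood contributes (σ²)^(−n/2) exp(−SS/(2σ²)), so the posterior is Inverse-Gamma(α + n/2, β + SS/2) = Inverse-Gamma(7.5, 24.025).
The mode of Inverse-Gamma(a, b) is b/(a+1) = 24.025/8.5 ≈ 2.8265.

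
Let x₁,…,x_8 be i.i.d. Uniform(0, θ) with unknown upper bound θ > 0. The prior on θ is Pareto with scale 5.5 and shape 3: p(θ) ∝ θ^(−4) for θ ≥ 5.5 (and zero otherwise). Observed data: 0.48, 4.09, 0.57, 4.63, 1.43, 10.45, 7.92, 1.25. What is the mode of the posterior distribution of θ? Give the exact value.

θ̂_MAP = 10.45

The Uniform(0, θ) likelihood is θ^(−n) for θ ≥ max(xᵢ), zero otherwise. Here max(xᵢ) = 10.45.
Posterior ∝ θ^(−4) · θ^(−8) = θ^(−12) on θ ≥ max(5.5, 10.45) = 10.45.
This density is strictly decreasing in θ, so the posterior mode lies at the lower boundary of the support.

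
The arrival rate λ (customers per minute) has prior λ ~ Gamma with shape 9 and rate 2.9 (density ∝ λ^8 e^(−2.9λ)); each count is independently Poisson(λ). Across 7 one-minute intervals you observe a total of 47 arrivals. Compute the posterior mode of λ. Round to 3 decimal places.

Σxᵢ = 47, n = 7.
Posterior ∝ λ^8e^(−2.9λ) · λ^47e^(−7λ) = λ^55e^(−9.9λ), i.e. Gamma(shape=56, rate=9.9).
The mode of a Gamma(a, b) with a ≥ 1 (shape–rate) is (a−1)/b = 55/9.9 ≈ 5.556.

λ̂_MAP = 5.556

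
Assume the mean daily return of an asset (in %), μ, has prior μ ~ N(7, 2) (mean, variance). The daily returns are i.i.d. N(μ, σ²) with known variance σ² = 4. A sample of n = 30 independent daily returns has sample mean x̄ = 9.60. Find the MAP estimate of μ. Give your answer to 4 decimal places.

n = 30, x̄ = 9.60.
For a Normal prior and Normal likelihood with known variance, the posterior is Normal; its mode equals its mean, the precision-weighted average.
Prior precision 1/σ₀² = 1/2 = 0.5; data precision n/σ² = 30/4 = 7.5.
μ̂ = (0.5·7 + 7.5·9.6) / (0.5 + 7.5) = 75.5/8 = 9.4375.

μ̂_MAP = 9.4375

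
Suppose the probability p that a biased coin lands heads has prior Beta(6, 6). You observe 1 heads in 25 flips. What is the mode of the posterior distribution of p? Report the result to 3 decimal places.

p̂_MAP = 0.171

Prior: Beta(6, 6).
Data: 1 success in 25 trials. The binomial likelihood contributes p(1−p)^24, so the posterior is Beta(6+1, 6+24) = Beta(7, 30).
For Beta(a, b) with a, b > 1 the mode is (a−1)/(a+b−2) = 6/35 ≈ 0.171.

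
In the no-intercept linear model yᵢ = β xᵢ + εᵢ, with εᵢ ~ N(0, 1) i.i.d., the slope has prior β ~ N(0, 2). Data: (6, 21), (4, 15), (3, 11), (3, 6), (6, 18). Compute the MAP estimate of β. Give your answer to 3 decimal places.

log p(β | y) = −Σ(yᵢ − βxᵢ)²/(2·1) − β²/(2·2) + const.
Setting the derivative to zero: Σxᵢ(yᵢ − βxᵢ)/1 − β/2 = 0, so β = Σxᵢyᵢ / (Σxᵢ² + σ²/τ²).
Σxᵢyᵢ = 6·21 + 4·15 + 3·11 + 3·6 + 6·18 = 345; Σxᵢ² = 106; σ²/τ² = 0.5.
β̂_MAP = 345 / (106 + 0.5) = 345/106.5 ≈ 3.239.

β̂_MAP = 3.239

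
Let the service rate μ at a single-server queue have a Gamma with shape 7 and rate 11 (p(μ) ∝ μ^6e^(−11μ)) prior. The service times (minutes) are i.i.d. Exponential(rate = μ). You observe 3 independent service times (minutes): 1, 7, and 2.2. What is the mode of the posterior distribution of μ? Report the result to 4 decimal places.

μ̂_MAP = 0.4245

The Exponential(rate=μ) likelihood is ∝ μ^n e^(−μΣtᵢ). Here n = 3 and Σtᵢ = 1 + 7 + 2.2 = 10.2.
Posterior ∝ μ^6e^(−11μ) · μ^3e^(−10.2μ) = μ^9e^(−21.2μ), i.e. Gamma(10, 21.2).
Mode = (a−1)/b = 9/21.2 ≈ 0.4245.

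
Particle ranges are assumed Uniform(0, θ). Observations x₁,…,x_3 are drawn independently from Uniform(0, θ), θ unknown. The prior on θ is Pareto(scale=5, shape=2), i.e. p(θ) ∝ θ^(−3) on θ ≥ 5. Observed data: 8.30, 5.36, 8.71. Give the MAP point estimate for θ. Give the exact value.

θ̂_MAP = 8.71

The Uniform(0, θ) likelihood is θ^(−n) for θ ≥ max(xᵢ), zero otherwise. Here max(xᵢ) = 8.71.
Posterior ∝ θ^(−3) · θ^(−3) = θ^(−6) on θ ≥ max(5, 8.71) = 8.71.
This density is strictly decreasing in θ, so the posterior mode lies at the lower boundary of the support.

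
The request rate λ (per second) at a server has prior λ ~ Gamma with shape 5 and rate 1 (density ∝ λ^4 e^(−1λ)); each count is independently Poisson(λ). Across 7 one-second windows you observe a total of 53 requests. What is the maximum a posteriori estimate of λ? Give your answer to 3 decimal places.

Σxᵢ = 53, n = 7.
Posterior ∝ λ^4e^(−1λ) · λ^53e^(−7λ) = λ^57e^(−8λ), i.e. Gamma(shape=58, rate=8).
The mode of a Gamma(a, b) with a ≥ 1 (shape–rate) is (a−1)/b = 57/8 ≈ 7.125.

λ̂_MAP = 7.125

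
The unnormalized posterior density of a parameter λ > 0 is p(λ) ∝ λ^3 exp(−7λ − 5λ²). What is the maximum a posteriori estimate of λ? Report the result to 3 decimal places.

λ̂_MAP = 0.300

ℓ'(λ) = 3/λ − 7 − 10λ. Setting this to zero and multiplying by λ: 10λ² + 7λ − 3 = 0.
λ = (−7 + √(7² + 4·10·3)) / (2·10) = (−7 + √169) / 20 = (−7 + 13)/20 = 3/10.
ℓ''(λ) = −3/λ² − 10 < 0, confirming a maximum.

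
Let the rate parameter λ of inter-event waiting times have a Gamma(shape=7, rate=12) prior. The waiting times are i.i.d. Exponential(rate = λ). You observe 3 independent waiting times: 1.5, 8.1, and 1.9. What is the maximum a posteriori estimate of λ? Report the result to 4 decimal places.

λ̂_MAP = 0.3830

The Exponential(rate=λ) likelihood is ∝ λ^n e^(−λΣtᵢ). Here n = 3 and Σtᵢ = 1.5 + 8.1 + 1.9 = 11.5.
Posterior ∝ λ^6e^(−12λ) · λ^3e^(−11.5λ) = λ^9e^(−23.5λ), i.e. Gamma(10, 23.5).
Mode = (a−1)/b = 9/23.5 ≈ 0.3830.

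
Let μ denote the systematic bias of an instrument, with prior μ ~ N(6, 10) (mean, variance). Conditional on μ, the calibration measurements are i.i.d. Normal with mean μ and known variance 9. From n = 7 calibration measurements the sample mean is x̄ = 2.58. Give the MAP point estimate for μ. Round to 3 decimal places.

n = 7, x̄ = 2.58.
For a Normal prior and Normal likelihood with known variance, the posterior is Normal; its mode equals its mean, the precision-weighted average.
Prior precision 1/σ₀² = 1/10 = 0.1; data precision n/σ² = 7/9.
μ̂ = (0.1·6 + (7/9)·2.58) / (0.1 + 7/9) = (391/150)/(79/90) = 1173/395 ≈ 2.970.

μ̂_MAP = 2.970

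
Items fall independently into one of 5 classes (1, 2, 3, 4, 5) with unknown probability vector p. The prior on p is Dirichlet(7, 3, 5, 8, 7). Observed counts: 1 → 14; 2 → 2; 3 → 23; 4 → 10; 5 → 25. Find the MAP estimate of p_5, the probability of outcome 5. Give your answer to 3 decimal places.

MAP estimate: 0.313

The posterior is Dirichlet(αᵢ + nᵢ) = Dirichlet(21, 5, 28, 18, 32).
For a Dirichlet(a₁,…,a_K) with all aᵢ > 1, the mode has j-th component (aⱼ − 1)/(Σaᵢ − K).
Here Σaᵢ = 104 and K = 5, so p_5 = (32 − 1)/(104 − 5) = 31/99 ≈ 0.313.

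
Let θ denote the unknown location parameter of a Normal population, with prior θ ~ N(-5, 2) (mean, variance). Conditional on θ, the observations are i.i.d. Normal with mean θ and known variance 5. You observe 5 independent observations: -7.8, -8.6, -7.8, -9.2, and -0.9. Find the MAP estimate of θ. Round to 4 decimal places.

θ̂_MAP = -6.2400

n = 5; x̄ = ((-7.8) + (-8.6) + (-7.8) + (-9.2) + (-0.9))/5 = -34.3/5 = -6.86.
For a Normal prior and Normal likelihood with known variance, the posterior is Normal; its mode equals its mean, the precision-weighted average.
Prior precision 1/σ₀² = 1/2 = 0.5; data precision n/σ² = 5/5 = 1.
θ̂ = (0.5·(-5) + 1·(-6.86)) / (0.5 + 1) = (-9.36)/1.5 = -6.2400.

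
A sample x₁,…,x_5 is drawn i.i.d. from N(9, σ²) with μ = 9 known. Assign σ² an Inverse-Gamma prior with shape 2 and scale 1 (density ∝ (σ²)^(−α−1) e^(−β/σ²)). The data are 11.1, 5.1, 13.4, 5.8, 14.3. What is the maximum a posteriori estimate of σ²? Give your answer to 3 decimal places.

Sum of squared deviations about the known mean: SS = (11.1−9)² + (5.1−9)² + (13.4−9)² + (5.8−9)² + (14.3−9)² = 77.31.
The Normal likelihood contributes (σ²)^(−n/2) exp(−SS/(2σ²)), so the posterior is Inverse-Gamma(α + n/2, β + SS/2) = Inverse-Gamma(4.5, 39.655).
The mode of Inverse-Gamma(a, b) is b/(a+1) = 39.655/5.5 ≈ 7.210.

σ̂²_MAP = 7.210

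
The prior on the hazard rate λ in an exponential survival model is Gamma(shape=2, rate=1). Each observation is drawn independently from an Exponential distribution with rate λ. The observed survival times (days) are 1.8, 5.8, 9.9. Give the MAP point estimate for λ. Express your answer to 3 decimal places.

The Exponential(rate=λ) likelihood is ∝ λ^n e^(−λΣtᵢ). Here n = 3 and Σtᵢ = 1.8 + 5.8 + 9.9 = 17.5.
Posterior ∝ λe^(−1λ) · λ^3e^(−17.5λ) = λ^4e^(−18.5λ), i.e. Gamma(5, 18.5).
Mode = (a−1)/b = 4/18.5 ≈ 0.216.

λ̂_MAP = 0.216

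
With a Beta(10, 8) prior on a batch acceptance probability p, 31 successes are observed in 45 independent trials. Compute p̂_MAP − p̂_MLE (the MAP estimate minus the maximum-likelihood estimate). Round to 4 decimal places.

Posterior is Beta(41, 22); MAP = (41−1)/(63−2) = 40/61 ≈ 0.65574.
MLE ignores the prior: p̂_MLE = k/n = 31/45 ≈ 0.68889.
Difference = 40/61 − 31/45 = -91/2745 ≈ -0.0332.

MAP − MLE = -0.0332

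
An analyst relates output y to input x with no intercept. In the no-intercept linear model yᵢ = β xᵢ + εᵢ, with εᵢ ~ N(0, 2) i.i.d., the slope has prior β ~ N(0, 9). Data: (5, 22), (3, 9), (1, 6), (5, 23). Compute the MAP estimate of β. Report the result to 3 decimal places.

β̂_MAP = 4.284

log p(β | y) = −Σ(yᵢ − βxᵢ)²/(2·2) − β²/(2·9) + const.
Setting the derivative to zero: Σxᵢ(yᵢ − βxᵢ)/2 − β/9 = 0, so β = Σxᵢyᵢ / (Σxᵢ² + σ²/τ²).
Σxᵢyᵢ = 5·22 + 3·9 + 1·6 + 5·23 = 258; Σxᵢ² = 60; σ²/τ² = 2/9.
β̂_MAP = 258 / (60 + 2/9) = 258/(542/9) = 1161/271 ≈ 4.284.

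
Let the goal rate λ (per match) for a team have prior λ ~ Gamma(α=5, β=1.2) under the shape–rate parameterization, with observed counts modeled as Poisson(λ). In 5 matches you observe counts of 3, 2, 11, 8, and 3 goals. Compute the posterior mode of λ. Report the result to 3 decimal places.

Σxᵢ = 3+2+11+8+3 = 27, with n = 5.
Posterior ∝ λ^4e^(−1.2λ) · λ^27e^(−5λ) = λ^31e^(−6.2λ), i.e. Gamma(shape=32, rate=6.2).
The mode of a Gamma(a, b) with a ≥ 1 (shape–rate) is (a−1)/b = 31/6.2 ≈ 5.000.

λ̂_MAP = 5.000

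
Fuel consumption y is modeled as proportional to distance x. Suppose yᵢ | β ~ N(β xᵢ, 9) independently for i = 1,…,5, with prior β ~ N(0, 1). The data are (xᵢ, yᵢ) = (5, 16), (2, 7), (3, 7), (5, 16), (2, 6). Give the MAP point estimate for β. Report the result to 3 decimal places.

log p(β | y) = −Σ(yᵢ − βxᵢ)²/(2·9) − β²/(2·1) + const.
Setting the derivative to zero: Σxᵢ(yᵢ − βxᵢ)/9 − β/1 = 0, so β = Σxᵢyᵢ / (Σxᵢ² + σ²/τ²).
Σxᵢyᵢ = 5·16 + 2·7 + 3·7 + 5·16 + 2·6 = 207; Σxᵢ² = 67; σ²/τ² = 9.
β̂_MAP = 207 / (67 + 9) = 207/76 ≈ 2.724.

β̂_MAP = 2.724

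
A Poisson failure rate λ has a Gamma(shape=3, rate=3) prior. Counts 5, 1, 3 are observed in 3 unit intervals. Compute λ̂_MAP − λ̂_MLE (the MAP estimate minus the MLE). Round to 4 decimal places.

Σxᵢ = 9. Posterior is Gamma(12, 6); MAP = (12−1)/6 = 11/6 ≈ 1.83333.
MLE = x̄ = 9/3 ≈ 3.00000.
Difference = 11/6 − 9/3 = -7/6 ≈ -1.1667.

MAP − MLE = -1.1667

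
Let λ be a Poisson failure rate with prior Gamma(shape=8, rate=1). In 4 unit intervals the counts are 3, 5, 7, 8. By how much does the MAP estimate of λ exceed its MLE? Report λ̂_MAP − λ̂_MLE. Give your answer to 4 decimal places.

MAP − MLE = 0.2500

Σxᵢ = 23. Posterior is Gamma(31, 5); MAP = (31−1)/5 = 30/5 ≈ 6.00000.
MLE = x̄ = 23/4 ≈ 5.75000.
Difference = 30/5 − 23/4 = 1/4 ≈ 0.2500.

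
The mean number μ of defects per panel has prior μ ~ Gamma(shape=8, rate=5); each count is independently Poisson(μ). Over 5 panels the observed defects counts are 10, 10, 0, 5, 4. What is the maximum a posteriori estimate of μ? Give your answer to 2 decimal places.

μ̂_MAP = 3.60

Σxᵢ = 10+10+0+5+4 = 29, with n = 5.
Posterior ∝ μ^7e^(−5μ) · μ^29e^(−5μ) = μ^36e^(−10μ), i.e. Gamma(shape=37, rate=10).
The mode of a Gamma(a, b) with a ≥ 1 (shape–rate) is (a−1)/b = 36/10 ≈ 3.60.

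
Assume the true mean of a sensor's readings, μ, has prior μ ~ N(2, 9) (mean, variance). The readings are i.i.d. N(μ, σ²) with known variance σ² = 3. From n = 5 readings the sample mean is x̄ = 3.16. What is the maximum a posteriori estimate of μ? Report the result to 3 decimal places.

n = 5, x̄ = 3.16.
For a Normal prior and Normal likelihood with known variance, the posterior is Normal; its mode equals its mean, the precision-weighted average.
Prior precision 1/σ₀² = 1/9; data precision n/σ² = 5/3.
μ̂ = ((1/9)·2 + (5/3)·3.16) / (1/9 + 5/3) = (247/45)/(16/9) = 3.0875 ≈ 3.088.

μ̂_MAP = 3.088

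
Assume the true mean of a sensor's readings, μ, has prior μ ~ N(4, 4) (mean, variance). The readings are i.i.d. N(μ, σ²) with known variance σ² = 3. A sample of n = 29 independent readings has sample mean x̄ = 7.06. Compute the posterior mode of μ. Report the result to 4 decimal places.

μ̂_MAP = 6.9829

n = 29, x̄ = 7.06.
For a Normal prior and Normal likelihood with known variance, the posterior is Normal; its mode equals its mean, the precision-weighted average.
Prior precision 1/σ₀² = 1/4 = 0.25; data precision n/σ² = 29/3.
μ̂ = (0.25·4 + (29/3)·7.06) / (0.25 + 29/3) = (10387/150)/(119/12) = 1222/175 ≈ 6.9829.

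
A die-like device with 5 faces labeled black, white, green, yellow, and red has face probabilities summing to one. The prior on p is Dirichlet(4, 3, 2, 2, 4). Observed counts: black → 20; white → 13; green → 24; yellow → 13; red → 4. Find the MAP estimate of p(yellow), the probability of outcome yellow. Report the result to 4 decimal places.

The posterior is Dirichlet(αᵢ + nᵢ) = Dirichlet(24, 16, 26, 15, 8).
For a Dirichlet(a₁,…,a_K) with all aᵢ > 1, the mode has j-th component (aⱼ − 1)/(Σaᵢ − K).
Here Σaᵢ = 89 and K = 5, so p(yellow) = (15 − 1)/(89 − 5) = 14/84 ≈ 0.1667.

MAP estimate of p(yellow) = 0.1667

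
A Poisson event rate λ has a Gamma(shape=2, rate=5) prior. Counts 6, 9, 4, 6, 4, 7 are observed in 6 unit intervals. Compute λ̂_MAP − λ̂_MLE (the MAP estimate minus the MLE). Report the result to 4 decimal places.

MAP − MLE = -2.6364

Σxᵢ = 36. Posterior is Gamma(38, 11); MAP = (38−1)/11 = 37/11 ≈ 3.36364.
MLE = x̄ = 36/6 ≈ 6.00000.
Difference = 37/11 − 36/6 = -29/11 ≈ -2.6364.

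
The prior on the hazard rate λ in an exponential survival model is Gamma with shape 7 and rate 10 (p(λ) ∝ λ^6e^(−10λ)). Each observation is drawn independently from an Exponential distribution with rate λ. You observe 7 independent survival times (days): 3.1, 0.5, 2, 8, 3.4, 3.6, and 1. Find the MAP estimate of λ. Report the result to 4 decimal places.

The Exponential(rate=λ) likelihood is ∝ λ^n e^(−λΣtᵢ). Here n = 7 and Σtᵢ = 3.1 + 0.5 + 2 + 8 + 3.4 + 3.6 + 1 = 21.6.
Posterior ∝ λ^6e^(−10λ) · λ^7e^(−21.6λ) = λ^13e^(−31.6λ), i.e. Gamma(14, 31.6).
Mode = (a−1)/b = 13/31.6 ≈ 0.4114.

λ̂_MAP = 0.4114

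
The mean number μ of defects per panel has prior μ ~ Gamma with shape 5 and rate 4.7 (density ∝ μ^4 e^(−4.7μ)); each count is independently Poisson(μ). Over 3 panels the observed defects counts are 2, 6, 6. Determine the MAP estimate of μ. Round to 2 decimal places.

Σxᵢ = 2+6+6 = 14, with n = 3.
Posterior ∝ μ^4e^(−4.7μ) · μ^14e^(−3μ) = μ^18e^(−7.7μ), i.e. Gamma(shape=19, rate=7.7).
The mode of a Gamma(a, b) with a ≥ 1 (shape–rate) is (a−1)/b = 18/7.7 ≈ 2.34.

μ̂_MAP = 2.34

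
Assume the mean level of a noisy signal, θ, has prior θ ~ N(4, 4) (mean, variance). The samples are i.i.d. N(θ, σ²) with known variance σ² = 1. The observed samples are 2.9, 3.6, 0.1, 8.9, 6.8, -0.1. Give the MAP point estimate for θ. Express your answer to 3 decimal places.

n = 6; x̄ = (2.9 + 3.6 + 0.1 + 8.9 + 6.8 + (-0.1))/6 = 22.2/6 = 3.7.
For a Normal prior and Normal likelihood with known variance, the posterior is Normal; its mode equals its mean, the precision-weighted average.
Prior precision 1/σ₀² = 1/4 = 0.25; data precision n/σ² = 6/1 = 6.
θ̂ = (0.25·4 + 6·3.7) / (0.25 + 6) = 23.2/6.25 = 3.712.

θ̂_MAP = 3.712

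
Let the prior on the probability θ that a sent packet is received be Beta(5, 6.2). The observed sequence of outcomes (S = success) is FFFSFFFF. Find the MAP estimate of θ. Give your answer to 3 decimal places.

Prior: Beta(5, 6.2).
Data: 1 success in 8 trials (from the sequence). The binomial likelihood contributes θ(1−θ)^7, so the posterior is Beta(5+1, 6.2+7) = Beta(6, 13.2).
For Beta(a, b) with a, b > 1 the mode is (a−1)/(a+b−2) = 5/17.2 ≈ 0.291.

θ̂_MAP = 0.291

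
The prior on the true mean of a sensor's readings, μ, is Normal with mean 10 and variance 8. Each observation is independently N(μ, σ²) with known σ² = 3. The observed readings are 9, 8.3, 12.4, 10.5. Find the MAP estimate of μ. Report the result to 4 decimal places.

n = 4; x̄ = (9 + 8.3 + 12.4 + 10.5)/4 = 40.2/4 = 10.05.
For a Normal prior and Normal likelihood with known variance, the posterior is Normal; its mode equals its mean, the precision-weighted average.
Prior precision 1/σ₀² = 1/8 = 0.125; data precision n/σ² = 4/3.
μ̂ = (0.125·10 + (4/3)·10.05) / (0.125 + 4/3) = 14.65/(35/24) = 1758/175 ≈ 10.0457.

μ̂_MAP = 10.0457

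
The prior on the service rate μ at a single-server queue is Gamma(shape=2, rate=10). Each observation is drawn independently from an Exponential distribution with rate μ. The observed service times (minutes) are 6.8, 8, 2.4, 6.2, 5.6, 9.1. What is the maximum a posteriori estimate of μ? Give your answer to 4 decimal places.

The Exponential(rate=μ) likelihood is ∝ μ^n e^(−μΣtᵢ). Here n = 6 and Σtᵢ = 6.8 + 8 + 2.4 + 6.2 + 5.6 + 9.1 = 38.1.
Posterior ∝ μe^(−10μ) · μ^6e^(−38.1μ) = μ^7e^(−48.1μ), i.e. Gamma(8, 48.1).
Mode = (a−1)/b = 7/48.1 ≈ 0.1455.

μ̂_MAP = 0.1455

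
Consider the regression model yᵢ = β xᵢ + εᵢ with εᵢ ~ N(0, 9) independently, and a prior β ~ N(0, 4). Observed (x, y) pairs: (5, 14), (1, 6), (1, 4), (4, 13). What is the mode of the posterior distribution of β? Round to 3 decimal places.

β̂_MAP = 2.917

log p(β | y) = −Σ(yᵢ − βxᵢ)²/(2·9) − β²/(2·4) + const.
Setting the derivative to zero: Σxᵢ(yᵢ − βxᵢ)/9 − β/4 = 0, so β = Σxᵢyᵢ / (Σxᵢ² + σ²/τ²).
Σxᵢyᵢ = 5·14 + 1·6 + 1·4 + 4·13 = 132; Σxᵢ² = 43; σ²/τ² = 2.25.
β̂_MAP = 132 / (43 + 2.25) = 132/45.25 ≈ 2.917.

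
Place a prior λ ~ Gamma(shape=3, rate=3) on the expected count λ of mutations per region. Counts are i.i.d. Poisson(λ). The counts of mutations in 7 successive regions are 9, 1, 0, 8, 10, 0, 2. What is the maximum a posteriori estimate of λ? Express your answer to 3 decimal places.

Σxᵢ = 9+1+0+8+10+0+2 = 30, with n = 7.
Posterior ∝ λ^2e^(−3λ) · λ^30e^(−7λ) = λ^32e^(−10λ), i.e. Gamma(shape=33, rate=10).
The mode of a Gamma(a, b) with a ≥ 1 (shape–rate) is (a−1)/b = 32/10 ≈ 3.200.

λ̂_MAP = 3.200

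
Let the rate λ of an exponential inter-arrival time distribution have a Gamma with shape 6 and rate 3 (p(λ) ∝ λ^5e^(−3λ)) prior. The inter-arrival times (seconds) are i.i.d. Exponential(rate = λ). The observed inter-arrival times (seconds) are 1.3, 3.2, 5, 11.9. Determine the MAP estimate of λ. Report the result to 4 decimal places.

λ̂_MAP = 0.3689

The Exponential(rate=λ) likelihood is ∝ λ^n e^(−λΣtᵢ). Here n = 4 and Σtᵢ = 1.3 + 3.2 + 5 + 11.9 = 21.4.
Posterior ∝ λ^5e^(−3λ) · λ^4e^(−21.4λ) = λ^9e^(−24.4λ), i.e. Gamma(10, 24.4).
Mode = (a−1)/b = 9/24.4 ≈ 0.3689.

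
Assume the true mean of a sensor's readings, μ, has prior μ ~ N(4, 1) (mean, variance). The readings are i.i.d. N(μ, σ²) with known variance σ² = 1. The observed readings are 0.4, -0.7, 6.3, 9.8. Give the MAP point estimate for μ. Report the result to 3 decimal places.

μ̂_MAP = 3.960

n = 4; x̄ = (0.4 + (-0.7) + 6.3 + 9.8)/4 = 15.8/4 = 3.95.
For a Normal prior and Normal likelihood with known variance, the posterior is Normal; its mode equals its mean, the precision-weighted average.
Prior precision 1/σ₀² = 1/1 = 1; data precision n/σ² = 4/1 = 4.
μ̂ = (1·4 + 4·3.95) / (1 + 4) = 19.8/5 = 3.960.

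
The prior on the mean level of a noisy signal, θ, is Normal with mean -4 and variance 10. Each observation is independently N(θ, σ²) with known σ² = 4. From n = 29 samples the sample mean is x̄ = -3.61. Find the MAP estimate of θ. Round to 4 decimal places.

θ̂_MAP = -3.6153

n = 29, x̄ = -3.61.
For a Normal prior and Normal likelihood with known variance, the posterior is Normal; its mode equals its mean, the precision-weighted average.
Prior precision 1/σ₀² = 1/10 = 0.1; data precision n/σ² = 29/4 = 7.25.
θ̂ = (0.1·(-4) + 7.25·(-3.61)) / (0.1 + 7.25) = (-26.5725)/7.35 = -3543/980 ≈ -3.6153.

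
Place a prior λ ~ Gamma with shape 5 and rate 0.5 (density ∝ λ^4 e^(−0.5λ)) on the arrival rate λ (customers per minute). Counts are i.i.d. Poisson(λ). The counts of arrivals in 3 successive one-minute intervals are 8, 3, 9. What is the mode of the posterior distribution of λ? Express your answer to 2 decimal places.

Σxᵢ = 8+3+9 = 20, with n = 3.
Posterior ∝ λ^4e^(−0.5λ) · λ^20e^(−3λ) = λ^24e^(−3.5λ), i.e. Gamma(shape=25, rate=3.5).
The mode of a Gamma(a, b) with a ≥ 1 (shape–rate) is (a−1)/b = 24/3.5 ≈ 6.86.

λ̂_MAP = 6.86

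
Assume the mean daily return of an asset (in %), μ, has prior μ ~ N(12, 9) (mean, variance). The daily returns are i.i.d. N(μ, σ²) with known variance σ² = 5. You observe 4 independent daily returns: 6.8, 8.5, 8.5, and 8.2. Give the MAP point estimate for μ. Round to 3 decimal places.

μ̂_MAP = 8.488

n = 4; x̄ = (6.8 + 8.5 + 8.5 + 8.2)/4 = 32/4 = 8.
For a Normal prior and Normal likelihood with known variance, the posterior is Normal; its mode equals its mean, the precision-weighted average.
Prior precision 1/σ₀² = 1/9; data precision n/σ² = 4/5 = 0.8.
μ̂ = ((1/9)·12 + 0.8·8) / (1/9 + 0.8) = (116/15)/(41/45) = 348/41 ≈ 8.488.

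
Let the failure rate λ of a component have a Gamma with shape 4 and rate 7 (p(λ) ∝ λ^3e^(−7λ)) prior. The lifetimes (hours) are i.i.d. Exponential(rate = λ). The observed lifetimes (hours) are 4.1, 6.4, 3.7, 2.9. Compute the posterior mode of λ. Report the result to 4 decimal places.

The Exponential(rate=λ) likelihood is ∝ λ^n e^(−λΣtᵢ). Here n = 4 and Σtᵢ = 4.1 + 6.4 + 3.7 + 2.9 = 17.1.
Posterior ∝ λ^3e^(−7λ) · λ^4e^(−17.1λ) = λ^7e^(−24.1λ), i.e. Gamma(8, 24.1).
Mode = (a−1)/b = 7/24.1 ≈ 0.2905.

λ̂_MAP = 0.2905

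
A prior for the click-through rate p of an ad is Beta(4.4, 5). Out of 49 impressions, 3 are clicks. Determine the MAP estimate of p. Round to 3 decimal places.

p̂_MAP = 0.113

Prior: Beta(4.4, 5).
Data: 3 successes in 49 trials. The binomial likelihood contributes p^3(1−p)^46, so the posterior is Beta(4.4+3, 5+46) = Beta(7.4, 51).
For Beta(a, b) with a, b > 1 the mode is (a−1)/(a+b−2) = 6.4/56.4 ≈ 0.113.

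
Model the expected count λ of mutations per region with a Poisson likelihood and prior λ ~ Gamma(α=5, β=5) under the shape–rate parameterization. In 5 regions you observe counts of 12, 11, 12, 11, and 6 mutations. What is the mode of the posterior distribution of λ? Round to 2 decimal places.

λ̂_MAP = 5.60

Σxᵢ = 12+11+12+11+6 = 52, with n = 5.
Posterior ∝ λ^4e^(−5λ) · λ^52e^(−5λ) = λ^56e^(−10λ), i.e. Gamma(shape=57, rate=10).
The mode of a Gamma(a, b) with a ≥ 1 (shape–rate) is (a−1)/b = 56/10 ≈ 5.60.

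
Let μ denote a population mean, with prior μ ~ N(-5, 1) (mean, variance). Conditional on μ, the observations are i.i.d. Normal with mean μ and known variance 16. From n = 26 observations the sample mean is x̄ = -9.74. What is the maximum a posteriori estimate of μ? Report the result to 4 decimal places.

μ̂_MAP = -7.9343

n = 26, x̄ = -9.74.
For a Normal prior and Normal likelihood with known variance, the posterior is Normal; its mode equals its mean, the precision-weighted average.
Prior precision 1/σ₀² = 1/1 = 1; data precision n/σ² = 26/16 = 1.625.
μ̂ = (1·(-5) + 1.625·(-9.74)) / (1 + 1.625) = (-20.8275)/2.625 = -2777/350 ≈ -7.9343.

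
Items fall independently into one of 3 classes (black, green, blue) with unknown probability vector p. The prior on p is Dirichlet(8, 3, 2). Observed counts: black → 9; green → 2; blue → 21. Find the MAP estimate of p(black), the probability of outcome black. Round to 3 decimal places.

MAP estimate of p(black) = 0.381

The posterior is Dirichlet(αᵢ + nᵢ) = Dirichlet(17, 5, 23).
For a Dirichlet(a₁,…,a_K) with all aᵢ > 1, the mode has j-th component (aⱼ − 1)/(Σaᵢ − K).
Here Σaᵢ = 45 and K = 3, so p(black) = (17 − 1)/(45 − 3) = 16/42 ≈ 0.381.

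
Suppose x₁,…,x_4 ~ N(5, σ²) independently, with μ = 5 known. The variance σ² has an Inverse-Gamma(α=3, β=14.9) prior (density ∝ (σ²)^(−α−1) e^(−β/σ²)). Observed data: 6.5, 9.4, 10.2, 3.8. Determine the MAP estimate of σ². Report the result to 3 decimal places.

Sum of squared deviations about the known mean: SS = (6.5−5)² + (9.4−5)² + (10.2−5)² + (3.8−5)² = 50.09.
The Normal likelihood contributes (σ²)^(−n/2) exp(−SS/(2σ²)), so the posterior is Inverse-Gamma(α + n/2, β + SS/2) = Inverse-Gamma(5, 39.945).
The mode of Inverse-Gamma(a, b) is b/(a+1) = 39.945/6 ≈ 6.658.

σ̂²_MAP = 6.658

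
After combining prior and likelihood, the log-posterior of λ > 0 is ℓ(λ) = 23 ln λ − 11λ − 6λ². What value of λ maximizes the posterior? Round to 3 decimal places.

ℓ'(λ) = 23/λ − 11 − 12λ. Setting this to zero and multiplying by λ: 12λ² + 11λ − 23 = 0.
λ = (−11 + √(11² + 4·12·23)) / (2·12) = (−11 + √1225) / 24 = (−11 + 35)/24 = 1.
ℓ''(λ) = −23/λ² − 12 < 0, confirming a maximum.

λ̂_MAP = 1.000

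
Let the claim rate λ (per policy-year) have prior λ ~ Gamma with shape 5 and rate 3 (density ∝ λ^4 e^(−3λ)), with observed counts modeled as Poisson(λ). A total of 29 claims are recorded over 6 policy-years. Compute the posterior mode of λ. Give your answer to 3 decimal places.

λ̂_MAP = 3.667

Σxᵢ = 29, n = 6.
Posterior ∝ λ^4e^(−3λ) · λ^29e^(−6λ) = λ^33e^(−9λ), i.e. Gamma(shape=34, rate=9).
The mode of a Gamma(a, b) with a ≥ 1 (shape–rate) is (a−1)/b = 33/9 ≈ 3.667.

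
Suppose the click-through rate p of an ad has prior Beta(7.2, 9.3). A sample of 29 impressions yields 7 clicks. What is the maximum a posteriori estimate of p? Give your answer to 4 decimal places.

Prior: Beta(7.2, 9.3).
Data: 7 successes in 29 trials. The binomial likelihood contributes p^7(1−p)^22, so the posterior is Beta(7.2+7, 9.3+22) = Beta(14.2, 31.3).
For Beta(a, b) with a, b > 1 the mode is (a−1)/(a+b−2) = 13.2/43.5 ≈ 0.3034.

p̂_MAP = 0.3034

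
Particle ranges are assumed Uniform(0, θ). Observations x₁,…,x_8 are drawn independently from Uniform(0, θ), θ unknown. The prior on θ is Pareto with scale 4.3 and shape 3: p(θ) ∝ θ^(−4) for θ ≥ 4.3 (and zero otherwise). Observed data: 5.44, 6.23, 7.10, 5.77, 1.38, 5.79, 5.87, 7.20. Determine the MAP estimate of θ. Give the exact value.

θ̂_MAP = 7.20

The Uniform(0, θ) likelihood is θ^(−n) for θ ≥ max(xᵢ), zero otherwise. Here max(xᵢ) = 7.20.
Posterior ∝ θ^(−4) · θ^(−8) = θ^(−12) on θ ≥ max(4.3, 7.20) = 7.20.
This density is strictly decreasing in θ, so the posterior mode lies at the lower boundary of the support.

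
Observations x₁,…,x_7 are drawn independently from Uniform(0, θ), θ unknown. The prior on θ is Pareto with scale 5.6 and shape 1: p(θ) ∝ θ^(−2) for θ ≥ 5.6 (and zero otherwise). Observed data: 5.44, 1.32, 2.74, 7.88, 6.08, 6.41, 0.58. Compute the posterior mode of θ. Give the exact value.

The Uniform(0, θ) likelihood is θ^(−n) for θ ≥ max(xᵢ), zero otherwise. Here max(xᵢ) = 7.88.
Posterior ∝ θ^(−2) · θ^(−7) = θ^(−9) on θ ≥ max(5.6, 7.88) = 7.88.
This density is strictly decreasing in θ, so the posterior mode lies at the lower boundary of the support.

θ̂_MAP = 7.88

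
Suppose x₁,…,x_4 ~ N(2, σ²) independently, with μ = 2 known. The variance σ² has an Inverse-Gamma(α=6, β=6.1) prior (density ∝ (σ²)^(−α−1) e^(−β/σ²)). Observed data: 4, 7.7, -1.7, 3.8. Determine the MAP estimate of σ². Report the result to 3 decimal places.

Sum of squared deviations about the known mean: SS = (4−2)² + (7.7−2)² + (-1.7−2)² + (3.8−2)² = 53.42.
The Normal likelihood contributes (σ²)^(−n/2) exp(−SS/(2σ²)), so the posterior is Inverse-Gamma(α + n/2, β + SS/2) = Inverse-Gamma(8, 32.81).
The mode of Inverse-Gamma(a, b) is b/(a+1) = 32.81/9 ≈ 3.646.

σ̂²_MAP = 3.646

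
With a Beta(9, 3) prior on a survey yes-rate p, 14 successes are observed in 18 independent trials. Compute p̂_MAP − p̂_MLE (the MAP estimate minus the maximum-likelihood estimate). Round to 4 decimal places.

Posterior is Beta(23, 7); MAP = (23−1)/(30−2) = 22/28 ≈ 0.78571.
MLE ignores the prior: p̂_MLE = k/n = 14/18 ≈ 0.77778.
Difference = 22/28 − 14/18 = 1/126 ≈ 0.0079.

MAP − MLE = 0.0079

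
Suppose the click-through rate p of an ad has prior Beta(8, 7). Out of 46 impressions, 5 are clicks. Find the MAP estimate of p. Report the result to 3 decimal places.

p̂_MAP = 0.203

Prior: Beta(8, 7).
Data: 5 successes in 46 trials. The binomial likelihood contributes p^5(1−p)^41, so the posterior is Beta(8+5, 7+41) = Beta(13, 48).
For Beta(a, b) with a, b > 1 the mode is (a−1)/(a+b−2) = 12/59 ≈ 0.203.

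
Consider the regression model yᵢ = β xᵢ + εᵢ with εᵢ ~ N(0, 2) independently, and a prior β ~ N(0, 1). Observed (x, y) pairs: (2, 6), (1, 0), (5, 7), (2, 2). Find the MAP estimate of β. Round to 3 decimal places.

β̂_MAP = 1.417

log p(β | y) = −Σ(yᵢ − βxᵢ)²/(2·2) − β²/(2·1) + const.
Setting the derivative to zero: Σxᵢ(yᵢ − βxᵢ)/2 − β/1 = 0, so β = Σxᵢyᵢ / (Σxᵢ² + σ²/τ²).
Σxᵢyᵢ = 2·6 + 1·0 + 5·7 + 2·2 = 51; Σxᵢ² = 34; σ²/τ² = 2.
β̂_MAP = 51 / (34 + 2) = 51/36 ≈ 1.417.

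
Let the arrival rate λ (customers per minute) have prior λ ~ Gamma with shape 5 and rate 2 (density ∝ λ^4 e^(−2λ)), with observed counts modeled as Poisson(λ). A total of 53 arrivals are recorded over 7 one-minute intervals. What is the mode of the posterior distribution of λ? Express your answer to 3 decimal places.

Σxᵢ = 53, n = 7.
Posterior ∝ λ^4e^(−2λ) · λ^53e^(−7λ) = λ^57e^(−9λ), i.e. Gamma(shape=58, rate=9).
The mode of a Gamma(a, b) with a ≥ 1 (shape–rate) is (a−1)/b = 57/9 ≈ 6.333.

λ̂_MAP = 6.333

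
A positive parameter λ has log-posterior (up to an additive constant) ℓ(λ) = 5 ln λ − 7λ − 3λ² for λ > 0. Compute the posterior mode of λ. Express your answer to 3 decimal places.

λ̂_MAP = 0.500

ℓ'(λ) = 5/λ − 7 − 6λ. Setting this to zero and multiplying by λ: 6λ² + 7λ − 5 = 0.
λ = (−7 + √(7² + 4·6·5)) / (2·6) = (−7 + √169) / 12 = (−7 + 13)/12 = 1/2.
ℓ''(λ) = −5/λ² − 6 < 0, confirming a maximum.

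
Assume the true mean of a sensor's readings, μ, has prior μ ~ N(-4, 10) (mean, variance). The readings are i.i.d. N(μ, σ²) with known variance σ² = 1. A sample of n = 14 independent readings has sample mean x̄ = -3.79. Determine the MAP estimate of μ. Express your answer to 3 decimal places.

μ̂_MAP = -3.791

n = 14, x̄ = -3.79.
For a Normal prior and Normal likelihood with known variance, the posterior is Normal; its mode equals its mean, the precision-weighted average.
Prior precision 1/σ₀² = 1/10 = 0.1; data precision n/σ² = 14/1 = 14.
μ̂ = (0.1·(-4) + 14·(-3.79)) / (0.1 + 14) = (-53.46)/14.1 = -891/235 ≈ -3.791.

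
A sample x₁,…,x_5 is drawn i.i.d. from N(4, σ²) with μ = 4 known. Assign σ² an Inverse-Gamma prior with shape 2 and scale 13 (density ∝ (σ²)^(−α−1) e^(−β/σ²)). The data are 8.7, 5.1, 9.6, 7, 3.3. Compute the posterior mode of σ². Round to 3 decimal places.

σ̂²_MAP = 8.195

Sum of squared deviations about the known mean: SS = (8.7−4)² + (5.1−4)² + (9.6−4)² + (7−4)² + (3.3−4)² = 64.15.
The Normal likelihood contributes (σ²)^(−n/2) exp(−SS/(2σ²)), so the posterior is Inverse-Gamma(α + n/2, β + SS/2) = Inverse-Gamma(4.5, 45.075).
The mode of Inverse-Gamma(a, b) is b/(a+1) = 45.075/5.5 ≈ 8.195.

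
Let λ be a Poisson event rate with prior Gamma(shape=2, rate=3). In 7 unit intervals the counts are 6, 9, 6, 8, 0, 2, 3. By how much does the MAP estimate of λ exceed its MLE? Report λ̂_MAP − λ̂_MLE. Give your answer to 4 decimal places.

MAP − MLE = -1.3571

Σxᵢ = 34. Posterior is Gamma(36, 10); MAP = (36−1)/10 = 35/10 ≈ 3.50000.
MLE = x̄ = 34/7 ≈ 4.85714.
Difference = 35/10 − 34/7 = -19/14 ≈ -1.3571.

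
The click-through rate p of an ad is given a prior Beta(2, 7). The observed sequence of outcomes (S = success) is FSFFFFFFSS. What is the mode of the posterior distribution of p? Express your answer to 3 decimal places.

Prior: Beta(2, 7).
Data: 3 successes in 10 trials (from the sequence). The binomial likelihood contributes p^3(1−p)^7, so the posterior is Beta(2+3, 7+7) = Beta(5, 14).
For Beta(a, b) with a, b > 1 the mode is (a−1)/(a+b−2) = 4/17 ≈ 0.235.

p̂_MAP = 0.235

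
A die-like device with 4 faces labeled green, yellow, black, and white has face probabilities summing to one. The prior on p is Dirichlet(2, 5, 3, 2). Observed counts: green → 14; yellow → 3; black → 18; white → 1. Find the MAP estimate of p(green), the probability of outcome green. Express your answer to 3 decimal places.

MAP estimate of p(green) = 0.341

The posterior is Dirichlet(αᵢ + nᵢ) = Dirichlet(16, 8, 21, 3).
For a Dirichlet(a₁,…,a_K) with all aᵢ > 1, the mode has j-th component (aⱼ − 1)/(Σaᵢ − K).
Here Σaᵢ = 48 and K = 4, so p(green) = (16 − 1)/(48 − 4) = 15/44 ≈ 0.341.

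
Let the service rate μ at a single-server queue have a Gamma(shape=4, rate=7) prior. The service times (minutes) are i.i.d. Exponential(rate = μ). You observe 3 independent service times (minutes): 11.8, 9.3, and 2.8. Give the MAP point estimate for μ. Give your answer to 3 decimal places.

The Exponential(rate=μ) likelihood is ∝ μ^n e^(−μΣtᵢ). Here n = 3 and Σtᵢ = 11.8 + 9.3 + 2.8 = 23.9.
Posterior ∝ μ^3e^(−7μ) · μ^3e^(−23.9μ) = μ^6e^(−30.9μ), i.e. Gamma(7, 30.9).
Mode = (a−1)/b = 6/30.9 ≈ 0.194.

μ̂_MAP = 0.194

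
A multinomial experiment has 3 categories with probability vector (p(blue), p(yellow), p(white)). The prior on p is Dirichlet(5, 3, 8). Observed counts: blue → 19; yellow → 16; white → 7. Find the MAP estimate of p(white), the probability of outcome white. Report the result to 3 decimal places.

The posterior is Dirichlet(αᵢ + nᵢ) = Dirichlet(24, 19, 15).
For a Dirichlet(a₁,…,a_K) with all aᵢ > 1, the mode has j-th component (aⱼ − 1)/(Σaᵢ − K).
Here Σaᵢ = 58 and K = 3, so p(white) = (15 − 1)/(58 − 3) = 14/55 ≈ 0.255.

MAP estimate of p(white) = 0.255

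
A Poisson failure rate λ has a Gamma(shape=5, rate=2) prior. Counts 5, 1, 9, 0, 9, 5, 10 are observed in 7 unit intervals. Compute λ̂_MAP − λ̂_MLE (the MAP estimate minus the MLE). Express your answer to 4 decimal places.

Σxᵢ = 39. Posterior is Gamma(44, 9); MAP = (44−1)/9 = 43/9 ≈ 4.77778.
MLE = x̄ = 39/7 ≈ 5.57143.
Difference = 43/9 − 39/7 = -50/63 ≈ -0.7937.

MAP − MLE = -0.7937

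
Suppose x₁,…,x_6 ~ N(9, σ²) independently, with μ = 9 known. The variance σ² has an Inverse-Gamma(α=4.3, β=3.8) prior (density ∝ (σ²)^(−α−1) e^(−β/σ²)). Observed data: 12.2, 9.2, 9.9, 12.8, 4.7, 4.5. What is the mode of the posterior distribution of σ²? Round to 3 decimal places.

Sum of squared deviations about the known mean: SS = (12.2−9)² + (9.2−9)² + (9.9−9)² + (12.8−9)² + (4.7−9)² + (4.5−9)² = 64.27.
The Normal likelihood contributes (σ²)^(−n/2) exp(−SS/(2σ²)), so the posterior is Inverse-Gamma(α + n/2, β + SS/2) = Inverse-Gamma(7.3, 35.935).
The mode of Inverse-Gamma(a, b) is b/(a+1) = 35.935/8.3 ≈ 4.330.

σ̂²_MAP = 4.330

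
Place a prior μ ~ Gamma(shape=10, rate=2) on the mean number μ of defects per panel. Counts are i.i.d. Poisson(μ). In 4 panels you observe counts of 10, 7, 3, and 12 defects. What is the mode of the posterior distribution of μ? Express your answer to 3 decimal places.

μ̂_MAP = 6.833

Σxᵢ = 10+7+3+12 = 32, with n = 4.
Posterior ∝ μ^9e^(−2μ) · μ^32e^(−4μ) = μ^41e^(−6μ), i.e. Gamma(shape=42, rate=6).
The mode of a Gamma(a, b) with a ≥ 1 (shape–rate) is (a−1)/b = 41/6 ≈ 6.833.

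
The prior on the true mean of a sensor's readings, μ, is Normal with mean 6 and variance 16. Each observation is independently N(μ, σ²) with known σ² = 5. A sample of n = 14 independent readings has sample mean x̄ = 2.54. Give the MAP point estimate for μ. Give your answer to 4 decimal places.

n = 14, x̄ = 2.54.
For a Normal prior and Normal likelihood with known variance, the posterior is Normal; its mode equals its mean, the precision-weighted average.
Prior precision 1/σ₀² = 1/16 = 0.0625; data precision n/σ² = 14/5 = 2.8.
μ̂ = (0.0625·6 + 2.8·2.54) / (0.0625 + 2.8) = 7.487/2.8625 = 14974/5725 ≈ 2.6155.

μ̂_MAP = 2.6155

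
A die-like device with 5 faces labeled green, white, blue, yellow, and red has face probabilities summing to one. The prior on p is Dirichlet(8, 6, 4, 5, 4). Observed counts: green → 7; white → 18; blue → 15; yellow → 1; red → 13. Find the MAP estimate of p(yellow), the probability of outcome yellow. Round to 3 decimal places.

MAP estimate of p(yellow) = 0.066

The posterior is Dirichlet(αᵢ + nᵢ) = Dirichlet(15, 24, 19, 6, 17).
For a Dirichlet(a₁,…,a_K) with all aᵢ > 1, the mode has j-th component (aⱼ − 1)/(Σaᵢ − K).
Here Σaᵢ = 81 and K = 5, so p(yellow) = (6 − 1)/(81 − 5) = 5/76 ≈ 0.066.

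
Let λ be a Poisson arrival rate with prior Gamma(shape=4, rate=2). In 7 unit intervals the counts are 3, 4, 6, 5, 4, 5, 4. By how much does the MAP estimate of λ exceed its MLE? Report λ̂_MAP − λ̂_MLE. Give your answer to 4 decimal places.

Σxᵢ = 31. Posterior is Gamma(35, 9); MAP = (35−1)/9 = 34/9 ≈ 3.77778.
MLE = x̄ = 31/7 ≈ 4.42857.
Difference = 34/9 − 31/7 = -41/63 ≈ -0.6508.

MAP − MLE = -0.6508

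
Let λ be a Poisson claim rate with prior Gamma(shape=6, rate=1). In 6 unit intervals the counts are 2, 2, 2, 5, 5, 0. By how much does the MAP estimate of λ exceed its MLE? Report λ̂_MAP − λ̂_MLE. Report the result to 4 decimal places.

MAP − MLE = 0.3333

Σxᵢ = 16. Posterior is Gamma(22, 7); MAP = (22−1)/7 = 21/7 ≈ 3.00000.
MLE = x̄ = 16/6 ≈ 2.66667.
Difference = 21/7 − 16/6 = 1/3 ≈ 0.3333.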